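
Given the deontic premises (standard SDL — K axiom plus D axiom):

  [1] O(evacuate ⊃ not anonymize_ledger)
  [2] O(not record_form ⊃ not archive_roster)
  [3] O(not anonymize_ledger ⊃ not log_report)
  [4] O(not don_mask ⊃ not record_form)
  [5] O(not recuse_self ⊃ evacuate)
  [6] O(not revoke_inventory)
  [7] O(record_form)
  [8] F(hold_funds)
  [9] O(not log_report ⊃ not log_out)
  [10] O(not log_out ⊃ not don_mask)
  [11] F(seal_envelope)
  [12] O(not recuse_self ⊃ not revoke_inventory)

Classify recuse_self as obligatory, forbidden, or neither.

Premise 7 gives O(record_form).
Premise 4 is O(not don_mask ⊃ not record_form); contrapositively O(record_form ⊃ don_mask). Since O(record_form) holds, K gives O(don_mask).
Premise 10 is O(not log_out ⊃ not don_mask); contrapositively O(don_mask ⊃ log_out). Since O(don_mask) holds, K gives O(log_out).
Premise 9 is O(not log_report ⊃ not log_out); contrapositively O(log_out ⊃ log_report). Since O(log_out) holds, K gives O(log_report).
Premise 3, O(not anonymize_ledger ⊃ not log_report), contraposes to O(log_report ⊃ anonymize_ledger); with O(log_report) we get O(anonymize_ledger).
The contrapositive of premise 1 (O(evacuate ⊃ not anonymize_ledger)) is O(anonymize_ledger ⊃ not evacuate), and O(anonymize_ledger) is already established, so O(not evacuate).
Premise 5, O(not recuse_self ⊃ evacuate), contraposes to O(not evacuate ⊃ recuse_self); with O(not evacuate) we get O(recuse_self).
Premises 2, 6, 8, 11, 12 do not contribute to this derivation.
Hence recuse_self is obligatory.

Obligatory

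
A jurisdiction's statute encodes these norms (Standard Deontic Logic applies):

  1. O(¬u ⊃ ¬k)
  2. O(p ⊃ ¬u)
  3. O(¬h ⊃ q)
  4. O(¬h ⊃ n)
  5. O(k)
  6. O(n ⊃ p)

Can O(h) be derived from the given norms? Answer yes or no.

From premise 5 we have O(k).
Premise 1 is O(¬u ⊃ ¬k); contrapositively O(k ⊃ u). Since O(k) holds, K gives O(u).
The contrapositive of premise 2 (O(p ⊃ ¬u)) is O(u ⊃ ¬p), and O(u) is already established, so O(¬p).
Premise 6 is O(n ⊃ p); contrapositively O(¬p ⊃ ¬n). Since O(¬p) holds, K gives O(¬n).
Premise 4, O(¬h ⊃ n), contraposes to O(¬n ⊃ h); with O(¬n) we get O(h).
Premise 3 does not contribute to this derivation.
So O(h) follows.

Yes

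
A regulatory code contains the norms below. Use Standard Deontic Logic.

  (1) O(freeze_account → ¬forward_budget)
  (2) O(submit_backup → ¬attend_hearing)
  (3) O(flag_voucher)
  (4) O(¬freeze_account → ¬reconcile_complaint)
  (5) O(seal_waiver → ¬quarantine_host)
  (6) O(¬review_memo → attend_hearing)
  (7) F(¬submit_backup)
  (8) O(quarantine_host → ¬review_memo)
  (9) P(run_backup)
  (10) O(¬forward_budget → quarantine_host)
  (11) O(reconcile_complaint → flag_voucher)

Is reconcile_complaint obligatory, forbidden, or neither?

Forbidden

F(¬submit_backup) at premise 7 means O(submit_backup).
With premise 2, O(submit_backup → ¬attend_hearing), the K-axiom yields O(¬attend_hearing).
Premise 6, O(¬review_memo → attend_hearing), contraposes to O(¬attend_hearing → review_memo); with O(¬attend_hearing) we get O(review_memo).
The contrapositive of premise 8 (O(quarantine_host → ¬review_memo)) is O(review_memo → ¬quarantine_host), and O(review_memo) is already established, so O(¬quarantine_host).
Premise 10, O(¬forward_budget → quarantine_host), contraposes to O(¬quarantine_host → forward_budget); with O(¬quarantine_host) we get O(forward_budget).
Premise 1, O(freeze_account → ¬forward_budget), contraposes to O(forward_budget → ¬freeze_account); with O(forward_budget) we get O(¬freeze_account).
Premise 4 is O(¬freeze_account → ¬reconcile_complaint); since O(¬freeze_account), deontic closure gives O(¬reconcile_complaint).
Premises 3, 5, 9, 11 do not contribute to this derivation.
Thus O(¬reconcile_complaint), which is F(reconcile_complaint): reconcile_complaint is forbidden.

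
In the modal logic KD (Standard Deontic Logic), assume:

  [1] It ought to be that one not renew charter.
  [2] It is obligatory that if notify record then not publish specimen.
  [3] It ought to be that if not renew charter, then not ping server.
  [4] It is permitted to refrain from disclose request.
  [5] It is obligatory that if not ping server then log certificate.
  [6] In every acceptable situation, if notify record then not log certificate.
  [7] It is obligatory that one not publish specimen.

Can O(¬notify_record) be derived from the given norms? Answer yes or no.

Yes

Premise 1 gives O(¬renew_charter).
From O(¬renew_charter) and premise 3, O(¬renew_charter → ¬ping_server), we obtain O(¬ping_server).
Premise 5 is O(¬ping_server → log_certificate); since O(¬ping_server), deontic closure gives O(log_certificate).
Premise 6 is O(notify_record → ¬log_certificate); contrapositively O(log_certificate → ¬notify_record). Since O(log_certificate) holds, K gives O(¬notify_record).
Premises 2, 4, 7 do not contribute to this derivation.
So O(¬notify_record) follows.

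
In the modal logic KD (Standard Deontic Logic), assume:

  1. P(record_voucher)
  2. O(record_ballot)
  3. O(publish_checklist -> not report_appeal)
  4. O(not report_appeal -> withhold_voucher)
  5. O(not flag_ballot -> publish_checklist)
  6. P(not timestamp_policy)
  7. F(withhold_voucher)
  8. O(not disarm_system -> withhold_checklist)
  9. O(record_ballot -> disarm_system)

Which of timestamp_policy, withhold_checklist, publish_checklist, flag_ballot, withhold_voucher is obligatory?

F(withhold_voucher) at premise 7 means O(not withhold_voucher).
The contrapositive of premise 4 (O(not report_appeal -> withhold_voucher)) is O(not withhold_voucher -> report_appeal), and O(not withhold_voucher) is already established, so O(report_appeal).
Premise 3 is O(publish_checklist -> not report_appeal); contrapositively O(report_appeal -> not publish_checklist). Since O(report_appeal) holds, K gives O(not publish_checklist).
Premise 5 is O(not flag_ballot -> publish_checklist); contrapositively O(not publish_checklist -> flag_ballot). Since O(not publish_checklist) holds, K gives O(flag_ballot).
So O(flag_ballot) holds — flag_ballot is obligatory. None of the other listed options is made obligatory by any chain of premises.

flag_ballot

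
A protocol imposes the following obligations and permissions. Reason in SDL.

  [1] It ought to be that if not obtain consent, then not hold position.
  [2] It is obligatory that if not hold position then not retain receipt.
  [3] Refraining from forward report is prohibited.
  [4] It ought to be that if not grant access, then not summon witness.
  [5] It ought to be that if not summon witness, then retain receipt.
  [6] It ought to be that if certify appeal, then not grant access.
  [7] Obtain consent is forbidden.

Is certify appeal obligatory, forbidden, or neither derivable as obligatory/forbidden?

Premise 7 is F(obtain_consent), i.e. O(¬obtain_consent).
Applying K to premise 1 (O(¬obtain_consent → ¬hold_position)) and O(¬obtain_consent) yields O(¬hold_position).
Applying K to premise 2 (O(¬hold_position → ¬retain_receipt)) and O(¬hold_position) yields O(¬retain_receipt).
Premise 5, O(¬summon_witness → retain_receipt), contraposes to O(¬retain_receipt → summon_witness); with O(¬retain_receipt) we get O(summon_witness).
The contrapositive of premise 4 (O(¬grant_access → ¬summon_witness)) is O(summon_witness → grant_access), and O(summon_witness) is already established, so O(grant_access).
Premise 6 is O(certify_appeal → ¬grant_access); contrapositively O(grant_access → ¬certify_appeal). Since O(grant_access) holds, K gives O(¬certify_appeal).
Premise 3 does not contribute to this derivation.
Thus O(¬certify_appeal), which is F(certify_appeal): certify_appeal is forbidden.

Forbidden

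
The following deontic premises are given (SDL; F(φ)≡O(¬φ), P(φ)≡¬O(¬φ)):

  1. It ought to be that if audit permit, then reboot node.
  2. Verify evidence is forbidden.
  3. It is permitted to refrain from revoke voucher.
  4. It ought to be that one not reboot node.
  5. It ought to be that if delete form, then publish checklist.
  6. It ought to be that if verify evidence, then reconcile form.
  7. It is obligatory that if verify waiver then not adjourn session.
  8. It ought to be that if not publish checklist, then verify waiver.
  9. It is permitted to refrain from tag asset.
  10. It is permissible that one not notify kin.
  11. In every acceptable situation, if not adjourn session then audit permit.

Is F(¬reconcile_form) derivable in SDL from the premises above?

Premise 6 is O(verify_evidence → reconcile_form), but O(verify_evidence) is not derivable from the premises, so it does not yield O(reconcile_form).
No other premise forces O(reconcile_form). An ideal world satisfying every premise can still have ¬reconcile_form true, so F(¬reconcile_form) is not derivable.

No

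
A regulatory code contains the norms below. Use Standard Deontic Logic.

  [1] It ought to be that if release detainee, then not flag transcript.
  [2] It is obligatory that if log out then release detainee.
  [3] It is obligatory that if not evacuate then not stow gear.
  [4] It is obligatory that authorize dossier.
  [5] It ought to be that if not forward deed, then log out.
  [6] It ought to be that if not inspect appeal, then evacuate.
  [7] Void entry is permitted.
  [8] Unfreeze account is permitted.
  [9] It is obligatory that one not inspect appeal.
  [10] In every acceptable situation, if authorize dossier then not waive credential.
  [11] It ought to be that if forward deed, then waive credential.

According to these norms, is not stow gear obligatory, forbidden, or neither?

Premise 3 is O(¬evacuate → ¬stow_gear), but O(¬evacuate) is not derivable from the premises, so it does not yield O(¬stow_gear).
No premise or chain of K-axiom applications forces O(¬stow_gear), and none forces O(stow_gear). So ¬stow_gear is neither obligatory nor forbidden under these norms.

Neither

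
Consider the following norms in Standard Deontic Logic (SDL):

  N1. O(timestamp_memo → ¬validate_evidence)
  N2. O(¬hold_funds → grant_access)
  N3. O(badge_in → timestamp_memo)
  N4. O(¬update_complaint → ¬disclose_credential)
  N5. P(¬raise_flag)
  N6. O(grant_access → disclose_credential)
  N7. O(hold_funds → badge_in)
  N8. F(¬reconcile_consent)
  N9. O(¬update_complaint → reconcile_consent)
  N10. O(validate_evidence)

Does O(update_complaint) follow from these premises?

Yes

Premise 10 gives O(validate_evidence).
Premise 1, O(timestamp_memo → ¬validate_evidence), contraposes to O(validate_evidence → ¬timestamp_memo); with O(validate_evidence) we get O(¬timestamp_memo).
Premise 3 is O(badge_in → timestamp_memo); contrapositively O(¬timestamp_memo → ¬badge_in). Since O(¬timestamp_memo) holds, K gives O(¬badge_in).
Premise 7, O(hold_funds → badge_in), contraposes to O(¬badge_in → ¬hold_funds); with O(¬badge_in) we get O(¬hold_funds).
From O(¬hold_funds) and premise 2, O(¬hold_funds → grant_access), we obtain O(grant_access).
Premise 6 is O(grant_access → disclose_credential); since O(grant_access), deontic closure gives O(disclose_credential).
Premise 4, O(¬update_complaint → ¬disclose_credential), contraposes to O(disclose_credential → update_complaint); with O(disclose_credential) we get O(update_complaint).
Premises 5, 8, 9 do not contribute to this derivation.
So O(update_complaint) follows.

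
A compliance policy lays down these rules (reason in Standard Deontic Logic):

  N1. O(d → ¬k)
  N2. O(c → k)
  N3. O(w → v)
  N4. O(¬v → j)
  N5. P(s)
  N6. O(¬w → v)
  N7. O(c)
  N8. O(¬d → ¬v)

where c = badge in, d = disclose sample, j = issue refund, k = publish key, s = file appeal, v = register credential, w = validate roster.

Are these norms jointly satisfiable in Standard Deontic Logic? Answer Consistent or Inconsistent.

Inconsistent

By case analysis on w: premise 3 gives O(w → v) and premise 6 gives O(¬w → v), so O(v) either way.
Premise 8, O(¬d → ¬v), contraposes to O(v → d); with O(v) we get O(d).
Premise 1 is O(d → ¬k); since O(d), deontic closure gives O(¬k).
Premise 2, O(c → k), contraposes to O(¬k → ¬c); with O(¬k) we get O(¬c).
Yet premise 7 states O(c).
We now have both O(¬c) and O(c) — c is simultaneously obligatory and forbidden, violating the D-axiom.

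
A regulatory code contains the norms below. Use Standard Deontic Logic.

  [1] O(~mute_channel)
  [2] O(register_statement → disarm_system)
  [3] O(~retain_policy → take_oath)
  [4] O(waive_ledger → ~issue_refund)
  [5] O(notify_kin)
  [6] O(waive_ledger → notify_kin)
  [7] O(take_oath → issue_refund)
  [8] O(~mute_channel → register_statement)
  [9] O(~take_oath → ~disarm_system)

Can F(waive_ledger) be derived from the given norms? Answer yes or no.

From premise 1 we have O(~mute_channel).
Applying K to premise 8 (O(~mute_channel → register_statement)) and O(~mute_channel) yields O(register_statement).
From O(register_statement) and premise 2, O(register_statement → disarm_system), we obtain O(disarm_system).
The contrapositive of premise 9 (O(~take_oath → ~disarm_system)) is O(disarm_system → take_oath), and O(disarm_system) is already established, so O(take_oath).
With premise 7, O(take_oath → issue_refund), the K-axiom yields O(issue_refund).
The contrapositive of premise 4 (O(waive_ledger → ~issue_refund)) is O(issue_refund → ~waive_ledger), and O(issue_refund) is already established, so O(~waive_ledger).
Premises 3, 5, 6 do not contribute to this derivation.
So O(~waive_ledger) holds, i.e. F(waive_ledger). The claim follows.

Yes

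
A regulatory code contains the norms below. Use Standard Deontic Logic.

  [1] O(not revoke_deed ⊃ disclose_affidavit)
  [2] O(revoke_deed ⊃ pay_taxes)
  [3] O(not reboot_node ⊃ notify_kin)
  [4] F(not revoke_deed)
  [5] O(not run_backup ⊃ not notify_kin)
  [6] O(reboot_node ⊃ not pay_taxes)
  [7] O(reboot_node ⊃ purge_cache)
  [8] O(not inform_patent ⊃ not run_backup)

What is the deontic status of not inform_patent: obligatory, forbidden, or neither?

F(not revoke_deed) at premise 4 means O(revoke_deed).
Applying K to premise 2 (O(revoke_deed ⊃ pay_taxes)) and O(revoke_deed) yields O(pay_taxes).
The contrapositive of premise 6 (O(reboot_node ⊃ not pay_taxes)) is O(pay_taxes ⊃ not reboot_node), and O(pay_taxes) is already established, so O(not reboot_node).
Premise 3 is O(not reboot_node ⊃ notify_kin); since O(not reboot_node), deontic closure gives O(notify_kin).
Premise 5, O(not run_backup ⊃ not notify_kin), contraposes to O(notify_kin ⊃ run_backup); with O(notify_kin) we get O(run_backup).
Premise 8, O(not inform_patent ⊃ not run_backup), contraposes to O(run_backup ⊃ inform_patent); with O(run_backup) we get O(inform_patent).
Premises 1, 7 do not contribute to this derivation.
Thus O(inform_patent), which is F(not inform_patent): not inform_patent is forbidden.

Forbidden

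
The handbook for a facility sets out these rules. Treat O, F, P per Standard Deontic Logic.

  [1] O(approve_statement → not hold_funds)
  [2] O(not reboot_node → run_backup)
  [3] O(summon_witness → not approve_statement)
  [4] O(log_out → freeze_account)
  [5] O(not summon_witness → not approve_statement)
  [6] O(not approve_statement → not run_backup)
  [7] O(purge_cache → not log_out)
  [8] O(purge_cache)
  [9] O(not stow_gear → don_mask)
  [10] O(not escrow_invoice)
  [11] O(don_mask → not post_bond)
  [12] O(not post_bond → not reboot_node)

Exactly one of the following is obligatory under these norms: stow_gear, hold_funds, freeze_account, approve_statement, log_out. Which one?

By case analysis on not summon_witness: premise 5 gives O(not summon_witness → not approve_statement) and premise 3 gives O(summon_witness → not approve_statement), so O(not approve_statement) either way.
Applying K to premise 6 (O(not approve_statement → not run_backup)) and O(not approve_statement) yields O(not run_backup).
Premise 2, O(not reboot_node → run_backup), contraposes to O(not run_backup → reboot_node); with O(not run_backup) we get O(reboot_node).
The contrapositive of premise 12 (O(not post_bond → not reboot_node)) is O(reboot_node → post_bond), and O(reboot_node) is already established, so O(post_bond).
Premise 11 is O(don_mask → not post_bond); contrapositively O(post_bond → not don_mask). Since O(post_bond) holds, K gives O(not don_mask).
The contrapositive of premise 9 (O(not stow_gear → don_mask)) is O(not don_mask → stow_gear), and O(not don_mask) is already established, so O(stow_gear).
So O(stow_gear) holds — stow_gear is obligatory. None of the other listed options is made obligatory by any chain of premises.

stow_gear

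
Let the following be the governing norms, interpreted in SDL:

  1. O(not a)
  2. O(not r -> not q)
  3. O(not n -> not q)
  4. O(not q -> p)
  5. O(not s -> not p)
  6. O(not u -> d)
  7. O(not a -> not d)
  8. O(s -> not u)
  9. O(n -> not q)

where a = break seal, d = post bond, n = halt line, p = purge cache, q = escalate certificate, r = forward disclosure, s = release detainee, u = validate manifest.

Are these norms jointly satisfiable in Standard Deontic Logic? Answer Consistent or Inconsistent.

Inconsistent

Premises 9 and 3 are O(n -> not q) and O(not n -> not q); every ideal world satisfies n or not n, so in either case not q holds — hence O(not q).
Premise 4 is O(not q -> p); since O(not q), deontic closure gives O(p).
Premise 5 is O(not s -> not p); contrapositively O(p -> s). Since O(p) holds, K gives O(s).
With premise 8, O(s -> not u), the K-axiom yields O(not u).
With premise 6, O(not u -> d), the K-axiom yields O(d).
Premise 7 is O(not a -> not d); contrapositively O(d -> a). Since O(d) holds, K gives O(a).
But premise 1 directly asserts O(not a).
We now have both O(a) and O(not a) — a is simultaneously obligatory and forbidden, violating the D-axiom.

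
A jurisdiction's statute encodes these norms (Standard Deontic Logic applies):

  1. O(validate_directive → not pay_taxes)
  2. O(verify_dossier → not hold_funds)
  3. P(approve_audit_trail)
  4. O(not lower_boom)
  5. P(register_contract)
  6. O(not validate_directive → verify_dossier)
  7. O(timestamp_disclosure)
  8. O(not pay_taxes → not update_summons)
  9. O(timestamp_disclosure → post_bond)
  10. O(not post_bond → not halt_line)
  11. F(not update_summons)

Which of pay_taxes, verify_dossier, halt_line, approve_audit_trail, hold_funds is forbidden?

hold_funds

Premise 11 is F(not update_summons), i.e. O(update_summons).
The contrapositive of premise 8 (O(not pay_taxes → not update_summons)) is O(update_summons → pay_taxes), and O(update_summons) is already established, so O(pay_taxes).
The contrapositive of premise 1 (O(validate_directive → not pay_taxes)) is O(pay_taxes → not validate_directive), and O(pay_taxes) is already established, so O(not validate_directive).
Applying K to premise 6 (O(not validate_directive → verify_dossier)) and O(not validate_directive) yields O(verify_dossier).
Premise 2 is O(verify_dossier → not hold_funds); since O(verify_dossier), deontic closure gives O(not hold_funds).
So O(not hold_funds) holds, i.e. hold_funds is forbidden. None of the other listed options is forbidden under the premises.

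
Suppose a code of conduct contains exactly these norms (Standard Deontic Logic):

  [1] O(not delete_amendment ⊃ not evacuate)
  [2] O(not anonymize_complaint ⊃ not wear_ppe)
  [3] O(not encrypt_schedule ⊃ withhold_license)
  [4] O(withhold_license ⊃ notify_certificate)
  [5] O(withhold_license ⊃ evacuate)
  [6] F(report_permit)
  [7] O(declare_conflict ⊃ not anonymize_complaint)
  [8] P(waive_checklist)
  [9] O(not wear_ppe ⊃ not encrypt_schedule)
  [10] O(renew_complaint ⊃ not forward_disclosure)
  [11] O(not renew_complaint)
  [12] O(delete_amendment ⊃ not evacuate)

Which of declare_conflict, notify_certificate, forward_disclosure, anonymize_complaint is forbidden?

Premises 12 and 1 are O(delete_amendment ⊃ not evacuate) and O(not delete_amendment ⊃ not evacuate); every ideal world satisfies delete_amendment or not delete_amendment, so in either case not evacuate holds — hence O(not evacuate).
Premise 5, O(withhold_license ⊃ evacuate), contraposes to O(not evacuate ⊃ not withhold_license); with O(not evacuate) we get O(not withhold_license).
The contrapositive of premise 3 (O(not encrypt_schedule ⊃ withhold_license)) is O(not withhold_license ⊃ encrypt_schedule), and O(not withhold_license) is already established, so O(encrypt_schedule).
Premise 9 is O(not wear_ppe ⊃ not encrypt_schedule); contrapositively O(encrypt_schedule ⊃ wear_ppe). Since O(encrypt_schedule) holds, K gives O(wear_ppe).
Premise 2 is O(not anonymize_complaint ⊃ not wear_ppe); contrapositively O(wear_ppe ⊃ anonymize_complaint). Since O(wear_ppe) holds, K gives O(anonymize_complaint).
The contrapositive of premise 7 (O(declare_conflict ⊃ not anonymize_complaint)) is O(anonymize_complaint ⊃ not declare_conflict), and O(anonymize_complaint) is already established, so O(not declare_conflict).
So O(not declare_conflict) holds, i.e. declare_conflict is forbidden. None of the other listed options is forbidden under the premises.

declare_conflict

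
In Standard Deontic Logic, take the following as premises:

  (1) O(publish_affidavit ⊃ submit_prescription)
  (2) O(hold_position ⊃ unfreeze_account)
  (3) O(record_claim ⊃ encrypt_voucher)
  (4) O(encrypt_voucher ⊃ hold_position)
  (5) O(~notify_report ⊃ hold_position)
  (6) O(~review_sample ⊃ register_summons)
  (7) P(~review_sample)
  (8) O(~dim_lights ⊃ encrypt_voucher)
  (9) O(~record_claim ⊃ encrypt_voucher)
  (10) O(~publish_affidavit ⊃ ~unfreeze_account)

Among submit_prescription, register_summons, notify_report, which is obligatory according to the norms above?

submit_prescription

By case analysis on record_claim: premise 3 gives O(record_claim ⊃ encrypt_voucher) and premise 9 gives O(~record_claim ⊃ encrypt_voucher), so O(encrypt_voucher) either way.
Applying K to premise 4 (O(encrypt_voucher ⊃ hold_position)) and O(encrypt_voucher) yields O(hold_position).
From O(hold_position) and premise 2, O(hold_position ⊃ unfreeze_account), we obtain O(unfreeze_account).
The contrapositive of premise 10 (O(~publish_affidavit ⊃ ~unfreeze_account)) is O(unfreeze_account ⊃ publish_affidavit), and O(unfreeze_account) is already established, so O(publish_affidavit).
Applying K to premise 1 (O(publish_affidavit ⊃ submit_prescription)) and O(publish_affidavit) yields O(submit_prescription).
So O(submit_prescription) holds — submit_prescription is obligatory. None of the other listed options is made obligatory by any chain of premises.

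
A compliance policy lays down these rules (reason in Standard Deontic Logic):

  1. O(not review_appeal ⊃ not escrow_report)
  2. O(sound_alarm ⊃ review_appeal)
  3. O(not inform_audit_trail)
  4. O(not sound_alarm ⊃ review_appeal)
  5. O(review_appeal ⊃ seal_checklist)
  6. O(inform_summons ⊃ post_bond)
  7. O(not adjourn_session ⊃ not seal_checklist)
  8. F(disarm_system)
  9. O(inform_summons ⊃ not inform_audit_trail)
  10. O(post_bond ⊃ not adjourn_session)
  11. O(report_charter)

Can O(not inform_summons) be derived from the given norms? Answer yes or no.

Yes

Premises 4 and 2 cover both cases: O(not sound_alarm ⊃ review_appeal) and O(sound_alarm ⊃ review_appeal). Since not sound_alarm ∨ sound_alarm is a tautology, O(review_appeal) follows.
Premise 5 is O(review_appeal ⊃ seal_checklist); since O(review_appeal), deontic closure gives O(seal_checklist).
The contrapositive of premise 7 (O(not adjourn_session ⊃ not seal_checklist)) is O(seal_checklist ⊃ adjourn_session), and O(seal_checklist) is already established, so O(adjourn_session).
The contrapositive of premise 10 (O(post_bond ⊃ not adjourn_session)) is O(adjourn_session ⊃ not post_bond), and O(adjourn_session) is already established, so O(not post_bond).
Premise 6, O(inform_summons ⊃ post_bond), contraposes to O(not post_bond ⊃ not inform_summons); with O(not post_bond) we get O(not inform_summons).
Premises 1, 3, 8, 9, 11 do not contribute to this derivation.
So O(not inform_summons) follows.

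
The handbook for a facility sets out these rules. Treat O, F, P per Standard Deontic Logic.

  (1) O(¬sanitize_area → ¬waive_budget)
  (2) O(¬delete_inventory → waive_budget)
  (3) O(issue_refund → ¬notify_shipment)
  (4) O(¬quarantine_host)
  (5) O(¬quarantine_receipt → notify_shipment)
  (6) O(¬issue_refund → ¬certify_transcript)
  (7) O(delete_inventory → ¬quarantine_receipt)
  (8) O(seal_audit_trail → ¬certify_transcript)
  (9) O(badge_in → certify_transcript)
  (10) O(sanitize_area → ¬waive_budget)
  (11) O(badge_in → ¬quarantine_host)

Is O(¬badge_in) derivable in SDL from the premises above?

Yes

Premises 1 and 10 cover both cases: O(¬sanitize_area → ¬waive_budget) and O(sanitize_area → ¬waive_budget). Since ¬sanitize_area ∨ sanitize_area is a tautology, O(¬waive_budget) follows.
Premise 2 is O(¬delete_inventory → waive_budget); contrapositively O(¬waive_budget → delete_inventory). Since O(¬waive_budget) holds, K gives O(delete_inventory).
Applying K to premise 7 (O(delete_inventory → ¬quarantine_receipt)) and O(delete_inventory) yields O(¬quarantine_receipt).
From O(¬quarantine_receipt) and premise 5, O(¬quarantine_receipt → notify_shipment), we obtain O(notify_shipment).
Premise 3, O(issue_refund → ¬notify_shipment), contraposes to O(notify_shipment → ¬issue_refund); with O(notify_shipment) we get O(¬issue_refund).
Applying K to premise 6 (O(¬issue_refund → ¬certify_transcript)) and O(¬issue_refund) yields O(¬certify_transcript).
Premise 9, O(badge_in → certify_transcript), contraposes to O(¬certify_transcript → ¬badge_in); with O(¬certify_transcript) we get O(¬badge_in).
Premises 4, 8, 11 do not contribute to this derivation.
So O(¬badge_in) follows.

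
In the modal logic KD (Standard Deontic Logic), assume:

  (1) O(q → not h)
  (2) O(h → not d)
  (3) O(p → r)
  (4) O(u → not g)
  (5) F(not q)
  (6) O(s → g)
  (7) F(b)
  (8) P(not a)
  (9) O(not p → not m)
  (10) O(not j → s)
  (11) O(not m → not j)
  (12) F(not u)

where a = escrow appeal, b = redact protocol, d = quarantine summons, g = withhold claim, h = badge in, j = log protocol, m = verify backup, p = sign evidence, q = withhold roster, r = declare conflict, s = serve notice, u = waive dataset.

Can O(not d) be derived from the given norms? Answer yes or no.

Premise 2 is O(h → not d), but O(h) is not derivable from the premises, so it does not yield O(not d).
No other premise forces O(not d). An ideal world satisfying every premise can still have not d false, so O(not d) is not derivable.

No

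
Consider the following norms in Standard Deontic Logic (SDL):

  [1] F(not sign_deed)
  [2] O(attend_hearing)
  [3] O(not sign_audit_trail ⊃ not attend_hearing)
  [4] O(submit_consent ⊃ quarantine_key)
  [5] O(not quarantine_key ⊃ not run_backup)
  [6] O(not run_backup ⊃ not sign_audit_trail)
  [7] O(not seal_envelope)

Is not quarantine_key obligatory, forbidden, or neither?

Forbidden

From premise 2 we have O(attend_hearing).
Premise 3, O(not sign_audit_trail ⊃ not attend_hearing), contraposes to O(attend_hearing ⊃ sign_audit_trail); with O(attend_hearing) we get O(sign_audit_trail).
The contrapositive of premise 6 (O(not run_backup ⊃ not sign_audit_trail)) is O(sign_audit_trail ⊃ run_backup), and O(sign_audit_trail) is already established, so O(run_backup).
The contrapositive of premise 5 (O(not quarantine_key ⊃ not run_backup)) is O(run_backup ⊃ quarantine_key), and O(run_backup) is already established, so O(quarantine_key).
Premises 1, 4, 7 do not contribute to this derivation.
Thus O(quarantine_key), which is F(not quarantine_key): not quarantine_key is forbidden.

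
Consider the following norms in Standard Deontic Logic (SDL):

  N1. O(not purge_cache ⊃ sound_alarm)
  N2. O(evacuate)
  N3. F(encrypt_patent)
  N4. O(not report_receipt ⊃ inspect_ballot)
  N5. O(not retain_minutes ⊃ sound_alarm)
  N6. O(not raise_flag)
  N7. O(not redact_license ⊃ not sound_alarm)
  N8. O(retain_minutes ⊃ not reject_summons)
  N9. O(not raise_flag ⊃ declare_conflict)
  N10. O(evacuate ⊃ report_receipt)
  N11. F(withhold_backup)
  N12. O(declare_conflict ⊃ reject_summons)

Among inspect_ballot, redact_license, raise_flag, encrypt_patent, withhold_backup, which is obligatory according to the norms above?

redact_license

Premise 6 gives O(not raise_flag).
From O(not raise_flag) and premise 9, O(not raise_flag ⊃ declare_conflict), we obtain O(declare_conflict).
With premise 12, O(declare_conflict ⊃ reject_summons), the K-axiom yields O(reject_summons).
Premise 8, O(retain_minutes ⊃ not reject_summons), contraposes to O(reject_summons ⊃ not retain_minutes); with O(reject_summons) we get O(not retain_minutes).
Applying K to premise 5 (O(not retain_minutes ⊃ sound_alarm)) and O(not retain_minutes) yields O(sound_alarm).
Premise 7 is O(not redact_license ⊃ not sound_alarm); contrapositively O(sound_alarm ⊃ redact_license). Since O(sound_alarm) holds, K gives O(redact_license).
So O(redact_license) holds — redact_license is obligatory. None of the other listed options is made obligatory by any chain of premises.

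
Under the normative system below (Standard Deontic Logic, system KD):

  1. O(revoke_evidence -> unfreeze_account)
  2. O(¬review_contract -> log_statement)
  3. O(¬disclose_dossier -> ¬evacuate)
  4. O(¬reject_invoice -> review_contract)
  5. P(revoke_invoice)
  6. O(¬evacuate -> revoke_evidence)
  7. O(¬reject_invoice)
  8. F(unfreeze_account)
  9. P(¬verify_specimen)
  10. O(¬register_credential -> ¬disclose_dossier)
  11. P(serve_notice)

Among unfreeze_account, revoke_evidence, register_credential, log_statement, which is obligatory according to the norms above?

register_credential

Premise 8, F(unfreeze_account), is equivalent to O(¬unfreeze_account).
The contrapositive of premise 1 (O(revoke_evidence -> unfreeze_account)) is O(¬unfreeze_account -> ¬revoke_evidence), and O(¬unfreeze_account) is already established, so O(¬revoke_evidence).
Premise 6, O(¬evacuate -> revoke_evidence), contraposes to O(¬revoke_evidence -> evacuate); with O(¬revoke_evidence) we get O(evacuate).
The contrapositive of premise 3 (O(¬disclose_dossier -> ¬evacuate)) is O(evacuate -> disclose_dossier), and O(evacuate) is already established, so O(disclose_dossier).
Premise 10 is O(¬register_credential -> ¬disclose_dossier); contrapositively O(disclose_dossier -> register_credential). Since O(disclose_dossier) holds, K gives O(register_credential).
So O(register_credential) holds — register_credential is obligatory. None of the other listed options is made obligatory by any chain of premises.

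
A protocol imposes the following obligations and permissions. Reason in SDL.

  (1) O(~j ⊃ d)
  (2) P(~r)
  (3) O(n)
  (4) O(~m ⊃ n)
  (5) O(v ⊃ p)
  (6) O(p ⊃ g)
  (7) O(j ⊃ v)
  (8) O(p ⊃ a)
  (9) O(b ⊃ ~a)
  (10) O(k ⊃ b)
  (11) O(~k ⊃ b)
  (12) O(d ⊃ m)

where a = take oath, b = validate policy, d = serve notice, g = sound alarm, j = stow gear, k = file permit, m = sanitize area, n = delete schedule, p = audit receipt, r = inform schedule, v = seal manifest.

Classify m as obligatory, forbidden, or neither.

Premises 10 and 11 cover both cases: O(k ⊃ b) and O(~k ⊃ b). Since k ∨ ~k is a tautology, O(b) follows.
Applying K to premise 9 (O(b ⊃ ~a)) and O(b) yields O(~a).
The contrapositive of premise 8 (O(p ⊃ a)) is O(~a ⊃ ~p), and O(~a) is already established, so O(~p).
Premise 5 is O(v ⊃ p); contrapositively O(~p ⊃ ~v). Since O(~p) holds, K gives O(~v).
The contrapositive of premise 7 (O(j ⊃ v)) is O(~v ⊃ ~j), and O(~v) is already established, so O(~j).
Applying K to premise 1 (O(~j ⊃ d)) and O(~j) yields O(d).
Applying K to premise 12 (O(d ⊃ m)) and O(d) yields O(m).
Premises 2, 3, 4, 6 do not contribute to this derivation.
Hence m is obligatory.

Obligatory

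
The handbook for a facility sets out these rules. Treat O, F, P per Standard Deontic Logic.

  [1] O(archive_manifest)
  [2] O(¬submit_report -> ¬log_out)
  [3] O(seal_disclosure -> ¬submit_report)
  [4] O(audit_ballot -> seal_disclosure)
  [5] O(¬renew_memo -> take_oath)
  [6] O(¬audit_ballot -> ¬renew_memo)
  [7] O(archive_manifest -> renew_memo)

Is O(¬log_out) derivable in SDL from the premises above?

Premise 1 states O(archive_manifest) outright.
Applying K to premise 7 (O(archive_manifest -> renew_memo)) and O(archive_manifest) yields O(renew_memo).
Premise 6, O(¬audit_ballot -> ¬renew_memo), contraposes to O(renew_memo -> audit_ballot); with O(renew_memo) we get O(audit_ballot).
With premise 4, O(audit_ballot -> seal_disclosure), the K-axiom yields O(seal_disclosure).
Applying K to premise 3 (O(seal_disclosure -> ¬submit_report)) and O(seal_disclosure) yields O(¬submit_report).
From O(¬submit_report) and premise 2, O(¬submit_report -> ¬log_out), we obtain O(¬log_out).
Premise 5 does not contribute to this derivation.
So O(¬log_out) follows.

Yes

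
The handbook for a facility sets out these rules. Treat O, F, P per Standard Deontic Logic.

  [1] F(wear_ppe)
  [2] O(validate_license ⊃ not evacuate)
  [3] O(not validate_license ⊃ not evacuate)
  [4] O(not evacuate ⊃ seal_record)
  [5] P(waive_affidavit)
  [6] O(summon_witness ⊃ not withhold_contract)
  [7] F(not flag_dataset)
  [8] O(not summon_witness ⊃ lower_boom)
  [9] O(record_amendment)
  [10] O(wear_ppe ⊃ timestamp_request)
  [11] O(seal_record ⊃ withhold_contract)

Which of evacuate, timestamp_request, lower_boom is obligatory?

lower_boom

Premises 2 and 3 cover both cases: O(validate_license ⊃ not evacuate) and O(not validate_license ⊃ not evacuate). Since validate_license ∨ not validate_license is a tautology, O(not evacuate) follows.
Applying K to premise 4 (O(not evacuate ⊃ seal_record)) and O(not evacuate) yields O(seal_record).
With premise 11, O(seal_record ⊃ withhold_contract), the K-axiom yields O(withhold_contract).
Premise 6, O(summon_witness ⊃ not withhold_contract), contraposes to O(withhold_contract ⊃ not summon_witness); with O(withhold_contract) we get O(not summon_witness).
Premise 8 is O(not summon_witness ⊃ lower_boom); since O(not summon_witness), deontic closure gives O(lower_boom).
So O(lower_boom) holds — lower_boom is obligatory. None of the other listed options is made obligatory by any chain of premises.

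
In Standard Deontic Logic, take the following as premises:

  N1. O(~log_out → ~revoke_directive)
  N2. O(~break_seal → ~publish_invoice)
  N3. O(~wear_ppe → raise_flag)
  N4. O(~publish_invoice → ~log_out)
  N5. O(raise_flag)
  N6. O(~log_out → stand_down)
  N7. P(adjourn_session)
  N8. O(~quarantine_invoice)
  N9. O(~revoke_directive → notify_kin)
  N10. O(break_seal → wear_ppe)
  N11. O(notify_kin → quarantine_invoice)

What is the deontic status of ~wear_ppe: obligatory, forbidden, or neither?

Premise 8 states O(~quarantine_invoice) outright.
Premise 11, O(notify_kin → quarantine_invoice), contraposes to O(~quarantine_invoice → ~notify_kin); with O(~quarantine_invoice) we get O(~notify_kin).
Premise 9, O(~revoke_directive → notify_kin), contraposes to O(~notify_kin → revoke_directive); with O(~notify_kin) we get O(revoke_directive).
Premise 1 is O(~log_out → ~revoke_directive); contrapositively O(revoke_directive → log_out). Since O(revoke_directive) holds, K gives O(log_out).
The contrapositive of premise 4 (O(~publish_invoice → ~log_out)) is O(log_out → publish_invoice), and O(log_out) is already established, so O(publish_invoice).
Premise 2 is O(~break_seal → ~publish_invoice); contrapositively O(publish_invoice → break_seal). Since O(publish_invoice) holds, K gives O(break_seal).
With premise 10, O(break_seal → wear_ppe), the K-axiom yields O(wear_ppe).
Premises 3, 5, 6, 7 do not contribute to this derivation.
Thus O(wear_ppe), which is F(~wear_ppe): ~wear_ppe is forbidden.

Forbidden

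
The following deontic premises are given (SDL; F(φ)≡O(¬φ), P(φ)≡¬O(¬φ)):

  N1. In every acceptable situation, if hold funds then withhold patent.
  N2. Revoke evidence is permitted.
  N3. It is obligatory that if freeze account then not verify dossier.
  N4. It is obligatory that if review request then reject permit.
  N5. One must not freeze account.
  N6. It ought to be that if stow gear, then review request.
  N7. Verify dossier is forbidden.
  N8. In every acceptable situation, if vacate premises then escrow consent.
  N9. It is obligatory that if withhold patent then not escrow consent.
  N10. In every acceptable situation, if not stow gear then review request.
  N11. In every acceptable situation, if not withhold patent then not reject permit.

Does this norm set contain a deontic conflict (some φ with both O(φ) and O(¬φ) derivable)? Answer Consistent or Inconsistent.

Premise 3 is O(freeze_account → ¬verify_dossier); even if O(¬verify_dossier) held, inferring O(freeze_account) would be affirming the consequent — invalid.
So O(freeze_account) is not derivable, and the apparent clash with O(¬freeze_account) does not arise.
A world satisfying every obligation exists (e.g. escrow_consent=false, freeze_account=false, hold_funds=false, reject_permit=true, review_request=true, revoke_evidence=false, stow_gear=false, vacate_premises=false, verify_dossier=false, withhold_patent=true); no atom is both obligatory and forbidden, so the set is consistent.

Consistent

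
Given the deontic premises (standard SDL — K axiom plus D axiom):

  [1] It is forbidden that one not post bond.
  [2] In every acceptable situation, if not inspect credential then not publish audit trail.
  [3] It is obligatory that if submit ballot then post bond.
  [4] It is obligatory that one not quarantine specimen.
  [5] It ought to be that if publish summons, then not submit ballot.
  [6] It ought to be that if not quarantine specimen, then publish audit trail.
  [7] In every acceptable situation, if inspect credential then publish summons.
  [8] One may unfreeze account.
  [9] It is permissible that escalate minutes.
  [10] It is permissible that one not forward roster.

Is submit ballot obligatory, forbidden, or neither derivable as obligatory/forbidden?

Forbidden

From premise 4 we have O(¬quarantine_specimen).
Applying K to premise 6 (O(¬quarantine_specimen → publish_audit_trail)) and O(¬quarantine_specimen) yields O(publish_audit_trail).
Premise 2 is O(¬inspect_credential → ¬publish_audit_trail); contrapositively O(publish_audit_trail → inspect_credential). Since O(publish_audit_trail) holds, K gives O(inspect_credential).
With premise 7, O(inspect_credential → publish_summons), the K-axiom yields O(publish_summons).
Premise 5 is O(publish_summons → ¬submit_ballot); since O(publish_summons), deontic closure gives O(¬submit_ballot).
Premises 1, 3, 8, 9, 10 do not contribute to this derivation.
Thus O(¬submit_ballot), which is F(submit_ballot): submit_ballot is forbidden.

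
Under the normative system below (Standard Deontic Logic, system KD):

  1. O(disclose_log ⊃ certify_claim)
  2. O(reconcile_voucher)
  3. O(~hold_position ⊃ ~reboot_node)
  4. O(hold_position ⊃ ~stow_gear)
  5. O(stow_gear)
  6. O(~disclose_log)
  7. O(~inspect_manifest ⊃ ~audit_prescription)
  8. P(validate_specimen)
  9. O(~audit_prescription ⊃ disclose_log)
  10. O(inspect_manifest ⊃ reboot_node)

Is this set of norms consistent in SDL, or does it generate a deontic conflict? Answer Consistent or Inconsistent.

Premise 6 gives O(~disclose_log).
The contrapositive of premise 9 (O(~audit_prescription ⊃ disclose_log)) is O(~disclose_log ⊃ audit_prescription), and O(~disclose_log) is already established, so O(audit_prescription).
Premise 7 is O(~inspect_manifest ⊃ ~audit_prescription); contrapositively O(audit_prescription ⊃ inspect_manifest). Since O(audit_prescription) holds, K gives O(inspect_manifest).
With premise 10, O(inspect_manifest ⊃ reboot_node), the K-axiom yields O(reboot_node).
Premise 3, O(~hold_position ⊃ ~reboot_node), contraposes to O(reboot_node ⊃ hold_position); with O(reboot_node) we get O(hold_position).
With premise 4, O(hold_position ⊃ ~stow_gear), the K-axiom yields O(~stow_gear).
Yet premise 5 states O(stow_gear).
We now have both O(~stow_gear) and O(stow_gear) — stow_gear is simultaneously obligatory and forbidden, violating the D-axiom.

Inconsistent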